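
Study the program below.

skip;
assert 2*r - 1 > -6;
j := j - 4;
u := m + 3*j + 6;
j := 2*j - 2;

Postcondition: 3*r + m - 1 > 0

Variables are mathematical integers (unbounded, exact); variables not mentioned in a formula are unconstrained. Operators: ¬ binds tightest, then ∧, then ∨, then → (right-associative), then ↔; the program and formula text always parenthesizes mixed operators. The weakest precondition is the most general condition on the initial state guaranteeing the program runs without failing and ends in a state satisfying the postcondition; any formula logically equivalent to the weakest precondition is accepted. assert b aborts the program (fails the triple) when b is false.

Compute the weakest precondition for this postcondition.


Working backward. After the program, the postcondition 3*r + m - 1 > 0 must hold; in canonical form it is m + 3*r > 1.
Before j := 2*j - 2: m + 3*r > 1
Before u := m + 3*j + 6: m + 3*r > 1
Before j := j - 4: m + 3*r > 1
Before assert 2*r - 1 > -6: 2*r > -5 ∧ m + 3*r > 1
Before skip: 2*r > -5 ∧ m + 3*r > 1
Answer: WP = 2*r > -5 ∧ m + 3*r > 1


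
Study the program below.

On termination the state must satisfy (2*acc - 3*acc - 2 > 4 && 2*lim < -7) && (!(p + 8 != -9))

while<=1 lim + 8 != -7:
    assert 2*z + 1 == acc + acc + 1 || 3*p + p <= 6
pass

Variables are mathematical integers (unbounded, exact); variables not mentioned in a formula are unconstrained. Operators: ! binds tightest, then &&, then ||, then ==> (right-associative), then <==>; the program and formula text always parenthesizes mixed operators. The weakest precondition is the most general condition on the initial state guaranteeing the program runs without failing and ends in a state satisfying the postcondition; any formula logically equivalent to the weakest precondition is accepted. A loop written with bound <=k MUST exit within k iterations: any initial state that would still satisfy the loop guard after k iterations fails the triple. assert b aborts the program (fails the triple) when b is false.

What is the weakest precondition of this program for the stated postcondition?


Working backward. After the program, the postcondition (2*acc - 3*acc - 2 > 4 && 2*lim < -7) && (!(p + 8 != -9)) must hold; in canonical form it is acc < -6 && 2*lim < -7 && (!(p != -17)).
Before skip: acc < -6 && 2*lim < -7 && (!(p != -17))
Before the loop (bound <=1), unroll the exhaustion recursion (WP_0 = exit-now case; WP_j = one more guarded iteration, up to j = 1):
  WP_0: (!(lim != -15)) && acc < -6 && 2*lim < -7 && (!(p != -17))
  WP_1: (lim != -15 ==> ((2*z == 2*acc || 4*p <= 6) && (!(lim != -15)) && acc < -6 && 2*lim < -7 && (!(p != -17)))) && ((!(lim != -15)) ==> (acc < -6 && 2*lim < -7 && (!(p != -17))))
So before the loop: (lim != -15 ==> ((2*z == 2*acc || 4*p <= 6) && (!(lim != -15)) && acc < -6 && 2*lim < -7 && (!(p != -17)))) && ((!(lim != -15)) ==> (acc < -6 && 2*lim < -7 && (!(p != -17))))
Answer: WP = (lim != -15 ==> ((2*z == 2*acc || 4*p <= 6) && (!(lim != -15)) && acc < -6 && 2*lim < -7 && (!(p != -17)))) && ((!(lim != -15)) ==> (acc < -6 && 2*lim < -7 && (!(p != -17))))


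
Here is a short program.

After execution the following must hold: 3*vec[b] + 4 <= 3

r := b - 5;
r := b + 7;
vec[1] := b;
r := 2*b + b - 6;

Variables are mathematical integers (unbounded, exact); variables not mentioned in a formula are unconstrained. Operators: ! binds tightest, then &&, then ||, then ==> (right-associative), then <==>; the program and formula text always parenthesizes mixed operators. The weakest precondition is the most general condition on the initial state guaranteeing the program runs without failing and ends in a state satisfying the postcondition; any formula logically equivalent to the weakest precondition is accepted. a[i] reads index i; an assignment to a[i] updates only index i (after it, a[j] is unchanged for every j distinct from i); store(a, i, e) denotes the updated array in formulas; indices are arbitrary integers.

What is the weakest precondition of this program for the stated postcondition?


Working backward. After the program, the postcondition 3*vec[b] + 4 <= 3 must hold; in canonical form it is 3*vec[b] <= -1.
Before r := 2*b + b - 6: 3*vec[b] <= -1
Before vec[1] := b: 3*store(vec, 1, b)[b] <= -1
Before r := b + 7: 3*store(vec, 1, b)[b] <= -1
Before r := b - 5: 3*store(vec, 1, b)[b] <= -1
Answer: WP = 3*store(vec, 1, b)[b] <= -1


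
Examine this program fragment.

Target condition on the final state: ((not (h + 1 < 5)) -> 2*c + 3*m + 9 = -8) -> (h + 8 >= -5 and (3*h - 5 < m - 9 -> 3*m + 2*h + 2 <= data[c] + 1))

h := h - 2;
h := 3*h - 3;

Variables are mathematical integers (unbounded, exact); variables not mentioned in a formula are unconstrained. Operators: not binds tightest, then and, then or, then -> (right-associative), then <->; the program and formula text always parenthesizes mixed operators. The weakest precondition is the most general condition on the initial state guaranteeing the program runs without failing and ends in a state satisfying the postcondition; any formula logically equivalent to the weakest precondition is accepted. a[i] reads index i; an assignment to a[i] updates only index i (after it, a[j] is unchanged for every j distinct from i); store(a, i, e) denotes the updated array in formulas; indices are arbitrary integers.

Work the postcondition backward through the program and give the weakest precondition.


Working backward. After the program, the postcondition ((not (h + 1 < 5)) -> 2*c + 3*m + 9 = -8) -> (h + 8 >= -5 and (3*h - 5 < m - 9 -> 3*m + 2*h + 2 <= data[c] + 1)) must hold; in canonical form it is ((not (h < 4)) -> 2*c + 3*m = -17) -> (h >= -13 and (3*h < m - 4 -> 2*h + 3*m <= data[c] - 1)).
Before h := 3*h - 3: ((not (3*h < 7)) -> 2*c + 3*m = -17) -> (3*h >= -10 and (9*h < m + 5 -> 6*h + 3*m <= data[c] + 5))
Before h := h - 2: ((not (3*h < 13)) -> 2*c + 3*m = -17) -> (3*h >= -4 and (9*h < m + 23 -> 6*h + 3*m <= data[c] + 17))
Answer: WP = ((not (3*h < 13)) -> 2*c + 3*m = -17) -> (3*h >= -4 and (9*h < m + 23 -> 6*h + 3*m <= data[c] + 17))


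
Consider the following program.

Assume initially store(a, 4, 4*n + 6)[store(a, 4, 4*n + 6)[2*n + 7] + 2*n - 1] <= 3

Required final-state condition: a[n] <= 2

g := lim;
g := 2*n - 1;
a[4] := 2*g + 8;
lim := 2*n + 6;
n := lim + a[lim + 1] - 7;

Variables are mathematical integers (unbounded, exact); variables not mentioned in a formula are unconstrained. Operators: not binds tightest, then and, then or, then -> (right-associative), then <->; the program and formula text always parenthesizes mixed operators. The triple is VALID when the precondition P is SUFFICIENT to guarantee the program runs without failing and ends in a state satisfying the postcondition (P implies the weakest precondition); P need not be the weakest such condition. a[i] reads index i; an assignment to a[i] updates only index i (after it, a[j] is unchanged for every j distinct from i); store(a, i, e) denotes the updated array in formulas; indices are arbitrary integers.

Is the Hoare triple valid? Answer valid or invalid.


Working backward. After the program, a[n] <= 2 must hold.
Before n := lim + a[lim + 1] - 7: a[a[lim + 1] + lim - 7] <= 2
Before lim := 2*n + 6: a[a[2*n + 7] + 2*n - 1] <= 2
Before a[4] := 2*g + 8: store(a, 4, 2*g + 8)[store(a, 4, 2*g + 8)[2*n + 7] + 2*n - 1] <= 2
Before g := 2*n - 1: store(a, 4, 4*n + 6)[store(a, 4, 4*n + 6)[2*n + 7] + 2*n - 1] <= 2
Before g := lim: store(a, 4, 4*n + 6)[store(a, 4, 4*n + 6)[2*n + 7] + 2*n - 1] <= 2
The weakest precondition is store(a, 4, 4*n + 6)[store(a, 4, 4*n + 6)[2*n + 7] + 2*n - 1] <= 2.
Check whether store(a, 4, 4*n + 6)[store(a, 4, 4*n + 6)[2*n + 7] + 2*n - 1] <= 3 implies it.
Countermodel: at the initial state a = {[-1] = 3, [4] = 2, [7] = 0, elsewhere 2}, n = 0, the precondition holds but the weakest precondition fails.
Answer: invalid


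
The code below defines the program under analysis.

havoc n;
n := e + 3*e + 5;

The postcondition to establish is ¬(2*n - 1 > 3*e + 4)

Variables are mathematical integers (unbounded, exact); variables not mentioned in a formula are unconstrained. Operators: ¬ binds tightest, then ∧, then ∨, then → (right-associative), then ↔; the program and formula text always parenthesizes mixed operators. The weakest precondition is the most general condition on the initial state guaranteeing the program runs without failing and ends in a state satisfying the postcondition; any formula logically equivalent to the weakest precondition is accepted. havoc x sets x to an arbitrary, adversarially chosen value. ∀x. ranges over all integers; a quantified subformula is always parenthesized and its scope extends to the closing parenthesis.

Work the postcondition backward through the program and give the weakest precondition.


Working backward. After the program, the postcondition ¬(2*n - 1 > 3*e + 4) must hold; in canonical form it is ¬(2*n > 3*e + 5).
Before n := e + 3*e + 5: ¬(5*e > -5)
Before havoc n: ¬(5*e > -5)
Answer: WP = ¬(5*e > -5)


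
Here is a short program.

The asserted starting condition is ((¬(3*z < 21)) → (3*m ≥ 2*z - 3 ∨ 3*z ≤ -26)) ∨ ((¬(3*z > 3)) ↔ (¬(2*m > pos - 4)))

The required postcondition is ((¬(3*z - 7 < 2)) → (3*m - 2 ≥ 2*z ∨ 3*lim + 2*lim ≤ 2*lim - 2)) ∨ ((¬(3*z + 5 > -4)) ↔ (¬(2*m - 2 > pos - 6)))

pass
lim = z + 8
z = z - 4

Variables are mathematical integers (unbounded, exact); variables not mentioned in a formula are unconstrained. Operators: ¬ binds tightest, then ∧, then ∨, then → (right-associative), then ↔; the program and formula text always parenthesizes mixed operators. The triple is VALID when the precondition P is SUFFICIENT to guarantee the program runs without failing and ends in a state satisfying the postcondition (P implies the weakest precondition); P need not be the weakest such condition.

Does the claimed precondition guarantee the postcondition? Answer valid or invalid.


Working backward. After the program, the postcondition ((¬(3*z - 7 < 2)) → (3*m - 2 ≥ 2*z ∨ 3*lim + 2*lim ≤ 2*lim - 2)) ∨ ((¬(3*z + 5 > -4)) ↔ (¬(2*m - 2 > pos - 6))) must hold; in canonical form it is ((¬(3*z < 9)) → (3*m ≥ 2*z + 2 ∨ 3*lim ≤ -2)) ∨ ((¬(3*z > -9)) ↔ (¬(2*m > pos - 4))).
Before z := z - 4: ((¬(3*z < 21)) → (3*m ≥ 2*z - 6 ∨ 3*lim ≤ -2)) ∨ ((¬(3*z > 3)) ↔ (¬(2*m > pos - 4)))
Before lim := z + 8: ((¬(3*z < 21)) → (3*m ≥ 2*z - 6 ∨ 3*z ≤ -26)) ∨ ((¬(3*z > 3)) ↔ (¬(2*m > pos - 4)))
Before skip: ((¬(3*z < 21)) → (3*m ≥ 2*z - 6 ∨ 3*z ≤ -26)) ∨ ((¬(3*z > 3)) ↔ (¬(2*m > pos - 4)))
The weakest precondition is ((¬(3*z < 21)) → (3*m ≥ 2*z - 6 ∨ 3*z ≤ -26)) ∨ ((¬(3*z > 3)) ↔ (¬(2*m > pos - 4))).
Check whether ((¬(3*z < 21)) → (3*m ≥ 2*z - 3 ∨ 3*z ≤ -26)) ∨ ((¬(3*z > 3)) ↔ (¬(2*m > pos - 4))) implies it.
Every state satisfying the precondition satisfies the weakest precondition: the implication holds.
Answer: valid


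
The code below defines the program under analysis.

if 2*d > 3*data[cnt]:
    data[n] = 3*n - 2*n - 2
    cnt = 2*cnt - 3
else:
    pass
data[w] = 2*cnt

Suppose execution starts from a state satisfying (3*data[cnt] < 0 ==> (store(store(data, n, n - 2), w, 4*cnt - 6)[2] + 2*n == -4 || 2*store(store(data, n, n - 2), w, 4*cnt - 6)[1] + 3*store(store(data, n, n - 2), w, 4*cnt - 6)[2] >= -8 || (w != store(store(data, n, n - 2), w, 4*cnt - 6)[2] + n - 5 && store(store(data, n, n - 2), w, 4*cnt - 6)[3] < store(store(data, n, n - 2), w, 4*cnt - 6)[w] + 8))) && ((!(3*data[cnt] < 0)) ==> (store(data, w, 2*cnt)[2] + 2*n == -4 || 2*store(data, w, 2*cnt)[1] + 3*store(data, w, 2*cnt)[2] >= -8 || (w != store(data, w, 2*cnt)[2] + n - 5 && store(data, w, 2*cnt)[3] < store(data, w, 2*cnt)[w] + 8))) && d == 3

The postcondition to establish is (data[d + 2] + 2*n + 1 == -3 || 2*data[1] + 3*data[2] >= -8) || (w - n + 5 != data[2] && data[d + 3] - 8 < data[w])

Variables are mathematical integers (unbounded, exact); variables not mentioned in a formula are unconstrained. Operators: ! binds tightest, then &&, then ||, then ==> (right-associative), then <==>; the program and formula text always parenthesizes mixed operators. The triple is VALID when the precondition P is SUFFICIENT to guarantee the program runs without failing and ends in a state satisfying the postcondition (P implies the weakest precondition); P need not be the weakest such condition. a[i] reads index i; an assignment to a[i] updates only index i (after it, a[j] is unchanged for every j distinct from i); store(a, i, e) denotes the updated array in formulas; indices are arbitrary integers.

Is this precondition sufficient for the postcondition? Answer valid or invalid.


Working backward. After the program, the postcondition (data[d + 2] + 2*n + 1 == -3 || 2*data[1] + 3*data[2] >= -8) || (w - n + 5 != data[2] && data[d + 3] - 8 < data[w]) must hold; in canonical form it is data[d + 2] + 2*n == -4 || 2*data[1] + 3*data[2] >= -8 || (w != data[2] + n - 5 && data[d + 3] < data[w] + 8).
Before data[w] := 2*cnt: store(data, w, 2*cnt)[d + 2] + 2*n == -4 || 2*store(data, w, 2*cnt)[1] + 3*store(data, w, 2*cnt)[2] >= -8 || (w != store(data, w, 2*cnt)[2] + n - 5 && store(data, w, 2*cnt)[d + 3] < store(data, w, 2*cnt)[w] + 8)
Then branch requires store(store(data, n, n - 2), w, 4*cnt - 6)[d + 2] + 2*n == -4 || 2*store(store(data, n, n - 2), w, 4*cnt - 6)[1] + 3*store(store(data, n, n - 2), w, 4*cnt - 6)[2] >= -8 || (w != store(store(data, n, n - 2), w, 4*cnt - 6)[2] + n - 5 && store(store(data, n, n - 2), w, 4*cnt - 6)[d + 3] < store(store(data, n, n - 2), w, 4*cnt - 6)[w] + 8); else branch requires store(data, w, 2*cnt)[d + 2] + 2*n == -4 || 2*store(data, w, 2*cnt)[1] + 3*store(data, w, 2*cnt)[2] >= -8 || (w != store(data, w, 2*cnt)[2] + n - 5 && store(data, w, 2*cnt)[d + 3] < store(data, w, 2*cnt)[w] + 8).
Before the if: (2*d > 3*data[cnt] ==> (store(store(data, n, n - 2), w, 4*cnt - 6)[d + 2] + 2*n == -4 || 2*store(store(data, n, n - 2), w, 4*cnt - 6)[1] + 3*store(store(data, n, n - 2), w, 4*cnt - 6)[2] >= -8 || (w != store(store(data, n, n - 2), w, 4*cnt - 6)[2] + n - 5 && store(store(data, n, n - 2), w, 4*cnt - 6)[d + 3] < store(store(data, n, n - 2), w, 4*cnt - 6)[w] + 8))) && ((!(2*d > 3*data[cnt])) ==> (store(data, w, 2*cnt)[d + 2] + 2*n == -4 || 2*store(data, w, 2*cnt)[1] + 3*store(data, w, 2*cnt)[2] >= -8 || (w != store(data, w, 2*cnt)[2] + n - 5 && store(data, w, 2*cnt)[d + 3] < store(data, w, 2*cnt)[w] + 8)))
The weakest precondition is (2*d > 3*data[cnt] ==> (store(store(data, n, n - 2), w, 4*cnt - 6)[d + 2] + 2*n == -4 || 2*store(store(data, n, n - 2), w, 4*cnt - 6)[1] + 3*store(store(data, n, n - 2), w, 4*cnt - 6)[2] >= -8 || (w != store(store(data, n, n - 2), w, 4*cnt - 6)[2] + n - 5 && store(store(data, n, n - 2), w, 4*cnt - 6)[d + 3] < store(store(data, n, n - 2), w, 4*cnt - 6)[w] + 8))) && ((!(2*d > 3*data[cnt])) ==> (store(data, w, 2*cnt)[d + 2] + 2*n == -4 || 2*store(data, w, 2*cnt)[1] + 3*store(data, w, 2*cnt)[2] >= -8 || (w != store(data, w, 2*cnt)[2] + n - 5 && store(data, w, 2*cnt)[d + 3] < store(data, w, 2*cnt)[w] + 8))).
Check whether (3*data[cnt] < 0 ==> (store(store(data, n, n - 2), w, 4*cnt - 6)[2] + 2*n == -4 || 2*store(store(data, n, n - 2), w, 4*cnt - 6)[1] + 3*store(store(data, n, n - 2), w, 4*cnt - 6)[2] >= -8 || (w != store(store(data, n, n - 2), w, 4*cnt - 6)[2] + n - 5 && store(store(data, n, n - 2), w, 4*cnt - 6)[3] < store(store(data, n, n - 2), w, 4*cnt - 6)[w] + 8))) && ((!(3*data[cnt] < 0)) ==> (store(data, w, 2*cnt)[2] + 2*n == -4 || 2*store(data, w, 2*cnt)[1] + 3*store(data, w, 2*cnt)[2] >= -8 || (w != store(data, w, 2*cnt)[2] + n - 5 && store(data, w, 2*cnt)[3] < store(data, w, 2*cnt)[w] + 8))) && d == 3 implies it.
Countermodel: at the initial state cnt = -2, d = 3, data = {[-2] = -1, [1] = -15563, [2] = 7, [3] = 7, [5] = -15, [6] = 0, elsewhere 7}, n = 5, w = 2, the precondition holds but the weakest precondition fails.
Answer: invalid


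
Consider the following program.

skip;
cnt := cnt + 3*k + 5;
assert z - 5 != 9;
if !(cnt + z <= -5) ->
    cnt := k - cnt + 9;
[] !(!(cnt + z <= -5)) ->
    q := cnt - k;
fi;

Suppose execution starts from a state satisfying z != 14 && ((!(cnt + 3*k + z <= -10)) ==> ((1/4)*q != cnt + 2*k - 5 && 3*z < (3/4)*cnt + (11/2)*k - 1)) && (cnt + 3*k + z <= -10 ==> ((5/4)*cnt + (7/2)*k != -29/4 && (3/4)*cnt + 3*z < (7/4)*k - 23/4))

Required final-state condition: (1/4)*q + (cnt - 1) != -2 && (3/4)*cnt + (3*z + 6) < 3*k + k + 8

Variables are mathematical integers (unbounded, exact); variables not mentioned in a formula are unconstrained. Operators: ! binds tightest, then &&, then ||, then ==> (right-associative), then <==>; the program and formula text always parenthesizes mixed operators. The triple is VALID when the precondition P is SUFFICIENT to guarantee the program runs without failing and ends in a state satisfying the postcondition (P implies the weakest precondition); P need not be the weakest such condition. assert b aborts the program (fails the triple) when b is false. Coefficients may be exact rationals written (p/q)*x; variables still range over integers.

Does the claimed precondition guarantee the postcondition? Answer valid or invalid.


Working backward. After the program, the postcondition (1/4)*q + (cnt - 1) != -2 && (3/4)*cnt + (3*z + 6) < 3*k + k + 8 must hold; in canonical form it is cnt + (1/4)*q != -1 && (3/4)*cnt + 3*z < 4*k + 2.
Then branch requires k + (1/4)*q != cnt - 10 && 3*z < (3/4)*cnt + (13/4)*k - 19/4; else branch requires (5/4)*cnt != (1/4)*k - 1 && (3/4)*cnt + 3*z < 4*k + 2.
Before the if: ((!(cnt + z <= -5)) ==> (k + (1/4)*q != cnt - 10 && 3*z < (3/4)*cnt + (13/4)*k - 19/4)) && (cnt + z <= -5 ==> ((5/4)*cnt != (1/4)*k - 1 && (3/4)*cnt + 3*z < 4*k + 2))
Before assert z - 5 != 9: z != 14 && ((!(cnt + z <= -5)) ==> (k + (1/4)*q != cnt - 10 && 3*z < (3/4)*cnt + (13/4)*k - 19/4)) && (cnt + z <= -5 ==> ((5/4)*cnt != (1/4)*k - 1 && (3/4)*cnt + 3*z < 4*k + 2))
Before cnt := cnt + 3*k + 5: z != 14 && ((!(cnt + 3*k + z <= -10)) ==> ((1/4)*q != cnt + 2*k - 5 && 3*z < (3/4)*cnt + (11/2)*k - 1)) && (cnt + 3*k + z <= -10 ==> ((5/4)*cnt + (7/2)*k != -29/4 && (3/4)*cnt + 3*z < (7/4)*k - 7/4))
Before skip: z != 14 && ((!(cnt + 3*k + z <= -10)) ==> ((1/4)*q != cnt + 2*k - 5 && 3*z < (3/4)*cnt + (11/2)*k - 1)) && (cnt + 3*k + z <= -10 ==> ((5/4)*cnt + (7/2)*k != -29/4 && (3/4)*cnt + 3*z < (7/4)*k - 7/4))
The weakest precondition is z != 14 && ((!(cnt + 3*k + z <= -10)) ==> ((1/4)*q != cnt + 2*k - 5 && 3*z < (3/4)*cnt + (11/2)*k - 1)) && (cnt + 3*k + z <= -10 ==> ((5/4)*cnt + (7/2)*k != -29/4 && (3/4)*cnt + 3*z < (7/4)*k - 7/4)).
Check whether z != 14 && ((!(cnt + 3*k + z <= -10)) ==> ((1/4)*q != cnt + 2*k - 5 && 3*z < (3/4)*cnt + (11/2)*k - 1)) && (cnt + 3*k + z <= -10 ==> ((5/4)*cnt + (7/2)*k != -29/4 && (3/4)*cnt + 3*z < (7/4)*k - 23/4)) implies it.
Every state satisfying the precondition satisfies the weakest precondition: the implication holds.
Answer: valid


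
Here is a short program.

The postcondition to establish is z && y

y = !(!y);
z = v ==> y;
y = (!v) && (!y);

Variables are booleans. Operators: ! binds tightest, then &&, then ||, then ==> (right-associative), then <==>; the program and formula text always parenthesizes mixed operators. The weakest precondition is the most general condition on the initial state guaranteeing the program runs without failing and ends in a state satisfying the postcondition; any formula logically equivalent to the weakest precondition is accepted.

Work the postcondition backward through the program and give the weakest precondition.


Working backward. After the program, z && y must hold.
Before y := (!v) && (!y): z && (!v) && (!y)
Before z := v ==> y: (v ==> y) && (!v) && (!y)
Before y := !(!y): (v ==> y) && (!v) && (!y)
Answer: WP = (v ==> y) && (!v) && (!y)


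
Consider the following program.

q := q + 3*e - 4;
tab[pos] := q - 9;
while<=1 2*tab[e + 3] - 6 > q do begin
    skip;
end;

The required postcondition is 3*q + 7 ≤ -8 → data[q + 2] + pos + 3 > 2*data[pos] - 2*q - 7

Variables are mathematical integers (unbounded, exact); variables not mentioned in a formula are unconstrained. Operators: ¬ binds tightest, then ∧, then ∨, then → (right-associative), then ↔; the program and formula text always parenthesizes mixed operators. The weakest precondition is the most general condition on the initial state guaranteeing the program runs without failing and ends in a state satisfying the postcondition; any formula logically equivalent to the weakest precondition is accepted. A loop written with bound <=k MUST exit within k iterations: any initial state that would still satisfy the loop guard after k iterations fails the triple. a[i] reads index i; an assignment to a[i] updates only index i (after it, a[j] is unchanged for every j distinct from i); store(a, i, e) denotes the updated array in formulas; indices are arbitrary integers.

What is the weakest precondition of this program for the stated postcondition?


Working backward. After the program, the postcondition 3*q + 7 ≤ -8 → data[q + 2] + pos + 3 > 2*data[pos] - 2*q - 7 must hold; in canonical form it is 3*q ≤ -15 → data[q + 2] + pos + 2*q > 2*data[pos] - 10.
Before the loop (bound <=1), unroll the exhaustion recursion (WP_0 = exit-now case; WP_j = one more guarded iteration, up to j = 1):
  WP_0: (¬(2*tab[e + 3] > q + 6)) ∧ (3*q ≤ -15 → data[q + 2] + pos + 2*q > 2*data[pos] - 10)
  WP_1: (2*tab[e + 3] > q + 6 → ((¬(2*tab[e + 3] > q + 6)) ∧ (3*q ≤ -15 → data[q + 2] + pos + 2*q > 2*data[pos] - 10))) ∧ ((¬(2*tab[e + 3] > q + 6)) → (3*q ≤ -15 → data[q + 2] + pos + 2*q > 2*data[pos] - 10))
So before the loop: (2*tab[e + 3] > q + 6 → ((¬(2*tab[e + 3] > q + 6)) ∧ (3*q ≤ -15 → data[q + 2] + pos + 2*q > 2*data[pos] - 10))) ∧ ((¬(2*tab[e + 3] > q + 6)) → (3*q ≤ -15 → data[q + 2] + pos + 2*q > 2*data[pos] - 10))
Before tab[pos] := q - 9: (2*store(tab, pos, q - 9)[e + 3] > q + 6 → ((¬(2*store(tab, pos, q - 9)[e + 3] > q + 6)) ∧ (3*q ≤ -15 → data[q + 2] + pos + 2*q > 2*data[pos] - 10))) ∧ ((¬(2*store(tab, pos, q - 9)[e + 3] > q + 6)) → (3*q ≤ -15 → data[q + 2] + pos + 2*q > 2*data[pos] - 10))
Before q := q + 3*e - 4: (2*store(tab, pos, 3*e + q - 13)[e + 3] > 3*e + q + 2 → ((¬(2*store(tab, pos, 3*e + q - 13)[e + 3] > 3*e + q + 2)) ∧ (9*e + 3*q ≤ -3 → data[3*e + q - 2] + 6*e + pos + 2*q > 2*data[pos] - 2))) ∧ ((¬(2*store(tab, pos, 3*e + q - 13)[e + 3] > 3*e + q + 2)) → (9*e + 3*q ≤ -3 → data[3*e + q - 2] + 6*e + pos + 2*q > 2*data[pos] - 2))
Answer: WP = (2*store(tab, pos, 3*e + q - 13)[e + 3] > 3*e + q + 2 → ((¬(2*store(tab, pos, 3*e + q - 13)[e + 3] > 3*e + q + 2)) ∧ (9*e + 3*q ≤ -3 → data[3*e + q - 2] + 6*e + pos + 2*q > 2*data[pos] - 2))) ∧ ((¬(2*store(tab, pos, 3*e + q - 13)[e + 3] > 3*e + q + 2)) → (9*e + 3*q ≤ -3 → data[3*e + q - 2] + 6*e + pos + 2*q > 2*data[pos] - 2))


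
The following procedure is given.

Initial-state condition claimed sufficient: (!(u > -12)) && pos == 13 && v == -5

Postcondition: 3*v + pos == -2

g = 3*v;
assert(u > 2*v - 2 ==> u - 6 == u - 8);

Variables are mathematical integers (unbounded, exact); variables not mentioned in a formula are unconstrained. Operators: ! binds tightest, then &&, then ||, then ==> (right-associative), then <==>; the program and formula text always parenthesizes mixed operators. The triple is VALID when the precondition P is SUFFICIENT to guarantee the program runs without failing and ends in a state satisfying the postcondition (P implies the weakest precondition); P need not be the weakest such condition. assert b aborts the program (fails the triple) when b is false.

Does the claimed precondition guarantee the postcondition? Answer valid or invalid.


Working backward. After the program, the postcondition 3*v + pos == -2 must hold; in canonical form it is pos + 3*v == -2.
Before assert u > 2*v - 2 ==> u - 6 == u - 8: (!(u > 2*v - 2)) && pos + 3*v == -2
Before g := 3*v: (!(u > 2*v - 2)) && pos + 3*v == -2
The weakest precondition is (!(u > 2*v - 2)) && pos + 3*v == -2.
Check whether (!(u > -12)) && pos == 13 && v == -5 implies it.
Every state satisfying the precondition satisfies the weakest precondition: the implication holds.
Answer: valid


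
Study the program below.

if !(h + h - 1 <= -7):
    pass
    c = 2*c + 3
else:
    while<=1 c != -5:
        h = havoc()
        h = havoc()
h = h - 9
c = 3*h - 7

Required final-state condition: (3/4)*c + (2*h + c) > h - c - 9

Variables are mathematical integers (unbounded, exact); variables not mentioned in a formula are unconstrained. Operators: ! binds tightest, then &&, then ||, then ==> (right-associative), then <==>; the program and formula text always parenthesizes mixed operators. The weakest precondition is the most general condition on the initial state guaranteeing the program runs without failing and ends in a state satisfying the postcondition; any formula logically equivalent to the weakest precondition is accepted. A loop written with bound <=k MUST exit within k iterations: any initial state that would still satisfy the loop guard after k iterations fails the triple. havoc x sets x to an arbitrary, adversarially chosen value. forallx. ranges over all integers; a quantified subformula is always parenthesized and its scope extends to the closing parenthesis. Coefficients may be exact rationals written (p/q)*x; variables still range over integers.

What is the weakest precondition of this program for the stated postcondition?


Working backward. After the program, the postcondition (3/4)*c + (2*h + c) > h - c - 9 must hold; in canonical form it is (11/4)*c + h > -9.
Before c := 3*h - 7: (37/4)*h > 41/4
Before h := h - 9: (37/4)*h > 187/2
Then branch requires (37/4)*h > 187/2; else branch requires (c != -5 ==> (forall h_1. ((!(c != -5)) && (37/4)*h_1 > 187/2))) && ((!(c != -5)) ==> (37/4)*h > 187/2).
Before the if: ((!(2*h <= -6)) ==> (37/4)*h > 187/2) && (2*h <= -6 ==> ((c != -5 ==> (forall h_1. ((!(c != -5)) && (37/4)*h_1 > 187/2))) && ((!(c != -5)) ==> (37/4)*h > 187/2)))
Answer: WP = ((!(2*h <= -6)) ==> (37/4)*h > 187/2) && (2*h <= -6 ==> ((c != -5 ==> (forall h_1. ((!(c != -5)) && (37/4)*h_1 > 187/2))) && ((!(c != -5)) ==> (37/4)*h > 187/2)))


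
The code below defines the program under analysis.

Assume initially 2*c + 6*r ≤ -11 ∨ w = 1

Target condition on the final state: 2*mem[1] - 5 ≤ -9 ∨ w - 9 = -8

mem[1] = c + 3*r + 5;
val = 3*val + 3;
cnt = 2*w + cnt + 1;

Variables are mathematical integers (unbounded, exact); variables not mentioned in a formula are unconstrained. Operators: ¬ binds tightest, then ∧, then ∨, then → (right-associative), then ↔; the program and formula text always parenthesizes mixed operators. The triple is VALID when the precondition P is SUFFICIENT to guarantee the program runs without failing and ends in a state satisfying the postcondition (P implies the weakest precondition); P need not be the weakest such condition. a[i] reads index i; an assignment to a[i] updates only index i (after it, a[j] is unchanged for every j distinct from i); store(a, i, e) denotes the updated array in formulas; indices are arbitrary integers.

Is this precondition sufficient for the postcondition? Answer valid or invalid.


Working backward. After the program, the postcondition 2*mem[1] - 5 ≤ -9 ∨ w - 9 = -8 must hold; in canonical form it is 2*mem[1] ≤ -4 ∨ w = 1.
Before cnt := 2*w + cnt + 1: 2*mem[1] ≤ -4 ∨ w = 1
Before val := 3*val + 3: 2*mem[1] ≤ -4 ∨ w = 1
Before mem[1] := c + 3*r + 5: 2*c + 6*r ≤ -14 ∨ w = 1
The weakest precondition is 2*c + 6*r ≤ -14 ∨ w = 1.
Check whether 2*c + 6*r ≤ -11 ∨ w = 1 implies it.
Countermodel: at the initial state c = -6, r = 0, w = 2, the precondition holds but the weakest precondition fails.
Answer: invalid


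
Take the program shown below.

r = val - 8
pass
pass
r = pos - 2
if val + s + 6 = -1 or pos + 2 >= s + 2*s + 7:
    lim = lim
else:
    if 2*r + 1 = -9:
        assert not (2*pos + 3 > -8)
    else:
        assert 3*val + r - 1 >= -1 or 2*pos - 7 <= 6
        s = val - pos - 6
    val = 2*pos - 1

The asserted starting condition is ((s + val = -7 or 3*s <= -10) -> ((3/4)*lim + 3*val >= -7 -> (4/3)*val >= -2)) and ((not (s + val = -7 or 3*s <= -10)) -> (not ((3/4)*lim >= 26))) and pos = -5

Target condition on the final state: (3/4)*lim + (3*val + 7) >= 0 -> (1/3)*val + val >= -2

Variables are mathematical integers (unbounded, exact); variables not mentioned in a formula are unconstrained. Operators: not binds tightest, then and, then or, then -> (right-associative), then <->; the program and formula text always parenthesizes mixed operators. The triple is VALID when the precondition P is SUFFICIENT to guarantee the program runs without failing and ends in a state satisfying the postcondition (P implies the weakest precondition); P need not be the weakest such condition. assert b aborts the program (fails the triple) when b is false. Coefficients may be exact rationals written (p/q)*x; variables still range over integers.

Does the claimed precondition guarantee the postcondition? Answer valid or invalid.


Working backward. After the program, the postcondition (3/4)*lim + (3*val + 7) >= 0 -> (1/3)*val + val >= -2 must hold; in canonical form it is (3/4)*lim + 3*val >= -7 -> (4/3)*val >= -2.
Then branch requires (3/4)*lim + 3*val >= -7 -> (4/3)*val >= -2; else branch requires (2*r = -10 -> ((not (2*pos > -11)) and ((3/4)*lim + 6*pos >= -4 -> (8/3)*pos >= -2/3))) and ((not (2*r = -10)) -> ((r + 3*val >= 0 or 2*pos <= 13) and ((3/4)*lim + 6*pos >= -4 -> (8/3)*pos >= -2/3))).
Before the if: ((s + val = -7 or pos >= 3*s + 5) -> ((3/4)*lim + 3*val >= -7 -> (4/3)*val >= -2)) and ((not (s + val = -7 or pos >= 3*s + 5)) -> ((2*r = -10 -> ((not (2*pos > -11)) and ((3/4)*lim + 6*pos >= -4 -> (8/3)*pos >= -2/3))) and ((not (2*r = -10)) -> ((r + 3*val >= 0 or 2*pos <= 13) and ((3/4)*lim + 6*pos >= -4 -> (8/3)*pos >= -2/3)))))
Before r := pos - 2: ((s + val = -7 or pos >= 3*s + 5) -> ((3/4)*lim + 3*val >= -7 -> (4/3)*val >= -2)) and ((not (s + val = -7 or pos >= 3*s + 5)) -> ((2*pos = -6 -> ((not (2*pos > -11)) and ((3/4)*lim + 6*pos >= -4 -> (8/3)*pos >= -2/3))) and ((not (2*pos = -6)) -> ((pos + 3*val >= 2 or 2*pos <= 13) and ((3/4)*lim + 6*pos >= -4 -> (8/3)*pos >= -2/3)))))
Before skip: ((s + val = -7 or pos >= 3*s + 5) -> ((3/4)*lim + 3*val >= -7 -> (4/3)*val >= -2)) and ((not (s + val = -7 or pos >= 3*s + 5)) -> ((2*pos = -6 -> ((not (2*pos > -11)) and ((3/4)*lim + 6*pos >= -4 -> (8/3)*pos >= -2/3))) and ((not (2*pos = -6)) -> ((pos + 3*val >= 2 or 2*pos <= 13) and ((3/4)*lim + 6*pos >= -4 -> (8/3)*pos >= -2/3)))))
Before skip: ((s + val = -7 or pos >= 3*s + 5) -> ((3/4)*lim + 3*val >= -7 -> (4/3)*val >= -2)) and ((not (s + val = -7 or pos >= 3*s + 5)) -> ((2*pos = -6 -> ((not (2*pos > -11)) and ((3/4)*lim + 6*pos >= -4 -> (8/3)*pos >= -2/3))) and ((not (2*pos = -6)) -> ((pos + 3*val >= 2 or 2*pos <= 13) and ((3/4)*lim + 6*pos >= -4 -> (8/3)*pos >= -2/3)))))
Before r := val - 8: ((s + val = -7 or pos >= 3*s + 5) -> ((3/4)*lim + 3*val >= -7 -> (4/3)*val >= -2)) and ((not (s + val = -7 or pos >= 3*s + 5)) -> ((2*pos = -6 -> ((not (2*pos > -11)) and ((3/4)*lim + 6*pos >= -4 -> (8/3)*pos >= -2/3))) and ((not (2*pos = -6)) -> ((pos + 3*val >= 2 or 2*pos <= 13) and ((3/4)*lim + 6*pos >= -4 -> (8/3)*pos >= -2/3)))))
The weakest precondition is ((s + val = -7 or pos >= 3*s + 5) -> ((3/4)*lim + 3*val >= -7 -> (4/3)*val >= -2)) and ((not (s + val = -7 or pos >= 3*s + 5)) -> ((2*pos = -6 -> ((not (2*pos > -11)) and ((3/4)*lim + 6*pos >= -4 -> (8/3)*pos >= -2/3))) and ((not (2*pos = -6)) -> ((pos + 3*val >= 2 or 2*pos <= 13) and ((3/4)*lim + 6*pos >= -4 -> (8/3)*pos >= -2/3))))).
Check whether ((s + val = -7 or 3*s <= -10) -> ((3/4)*lim + 3*val >= -7 -> (4/3)*val >= -2)) and ((not (s + val = -7 or 3*s <= -10)) -> (not ((3/4)*lim >= 26))) and pos = -5 implies it.
Every state satisfying the precondition satisfies the weakest precondition: the implication holds.
Answer: valid


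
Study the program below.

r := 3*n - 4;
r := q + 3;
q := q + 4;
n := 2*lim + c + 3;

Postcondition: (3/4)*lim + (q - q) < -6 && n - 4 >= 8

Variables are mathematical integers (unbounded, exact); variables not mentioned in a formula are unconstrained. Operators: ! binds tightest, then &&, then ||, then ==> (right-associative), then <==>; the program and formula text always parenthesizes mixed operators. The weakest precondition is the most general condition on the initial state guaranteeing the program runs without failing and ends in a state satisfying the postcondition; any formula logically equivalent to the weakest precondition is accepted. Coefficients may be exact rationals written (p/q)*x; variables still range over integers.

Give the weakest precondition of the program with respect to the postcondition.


Working backward. After the program, the postcondition (3/4)*lim + (q - q) < -6 && n - 4 >= 8 must hold; in canonical form it is (3/4)*lim < -6 && n >= 12.
Before n := 2*lim + c + 3: (3/4)*lim < -6 && c + 2*lim >= 9
Before q := q + 4: (3/4)*lim < -6 && c + 2*lim >= 9
Before r := q + 3: (3/4)*lim < -6 && c + 2*lim >= 9
Before r := 3*n - 4: (3/4)*lim < -6 && c + 2*lim >= 9
Answer: WP = (3/4)*lim < -6 && c + 2*lim >= 9


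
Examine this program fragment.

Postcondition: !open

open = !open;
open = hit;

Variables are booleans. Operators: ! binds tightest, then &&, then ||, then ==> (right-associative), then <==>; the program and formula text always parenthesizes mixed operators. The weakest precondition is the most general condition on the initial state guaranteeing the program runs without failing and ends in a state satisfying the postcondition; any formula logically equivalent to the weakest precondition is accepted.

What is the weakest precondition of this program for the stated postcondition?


Working backward. After the program, !open must hold.
Before open := hit: !hit
Before open := !open: !hit
Answer: WP = !hit


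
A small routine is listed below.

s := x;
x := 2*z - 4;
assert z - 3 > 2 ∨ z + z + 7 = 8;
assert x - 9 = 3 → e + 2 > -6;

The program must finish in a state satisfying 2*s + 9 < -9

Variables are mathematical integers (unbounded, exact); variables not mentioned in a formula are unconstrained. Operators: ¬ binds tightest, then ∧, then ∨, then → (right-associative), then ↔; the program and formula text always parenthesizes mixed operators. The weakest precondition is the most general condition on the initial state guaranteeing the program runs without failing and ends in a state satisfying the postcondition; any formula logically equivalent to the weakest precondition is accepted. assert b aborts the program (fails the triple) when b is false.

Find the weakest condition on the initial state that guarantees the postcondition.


Working backward. After the program, the postcondition 2*s + 9 < -9 must hold; in canonical form it is 2*s < -18.
Before assert x - 9 = 3 → e + 2 > -6: (x = 12 → e > -8) ∧ 2*s < -18
Before assert z - 3 > 2 ∨ z + z + 7 = 8: (z > 5 ∨ 2*z = 1) ∧ (x = 12 → e > -8) ∧ 2*s < -18
Before x := 2*z - 4: (z > 5 ∨ 2*z = 1) ∧ (2*z = 16 → e > -8) ∧ 2*s < -18
Before s := x: (z > 5 ∨ 2*z = 1) ∧ (2*z = 16 → e > -8) ∧ 2*x < -18
Answer: WP = (z > 5 ∨ 2*z = 1) ∧ (2*z = 16 → e > -8) ∧ 2*x < -18


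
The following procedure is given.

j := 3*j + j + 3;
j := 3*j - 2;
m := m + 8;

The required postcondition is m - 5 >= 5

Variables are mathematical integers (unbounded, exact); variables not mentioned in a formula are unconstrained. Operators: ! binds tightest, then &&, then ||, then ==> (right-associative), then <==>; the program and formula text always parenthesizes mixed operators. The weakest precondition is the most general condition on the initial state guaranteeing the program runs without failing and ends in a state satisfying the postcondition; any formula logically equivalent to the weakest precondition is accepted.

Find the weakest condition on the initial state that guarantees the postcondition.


Working backward. After the program, the postcondition m - 5 >= 5 must hold; in canonical form it is m >= 10.
Before m := m + 8: m >= 2
Before j := 3*j - 2: m >= 2
Before j := 3*j + j + 3: m >= 2
Answer: WP = m >= 2


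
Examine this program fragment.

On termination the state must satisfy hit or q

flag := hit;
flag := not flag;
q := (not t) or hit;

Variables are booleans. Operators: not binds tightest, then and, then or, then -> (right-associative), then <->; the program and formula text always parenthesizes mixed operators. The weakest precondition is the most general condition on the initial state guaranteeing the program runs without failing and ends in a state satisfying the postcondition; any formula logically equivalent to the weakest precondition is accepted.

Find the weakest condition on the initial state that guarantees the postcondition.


Working backward. After the program, hit or q must hold.
Before q := (not t) or hit: hit or (not t)
Before flag := not flag: hit or (not t)
Before flag := hit: hit or (not t)
Answer: WP = hit or (not t)


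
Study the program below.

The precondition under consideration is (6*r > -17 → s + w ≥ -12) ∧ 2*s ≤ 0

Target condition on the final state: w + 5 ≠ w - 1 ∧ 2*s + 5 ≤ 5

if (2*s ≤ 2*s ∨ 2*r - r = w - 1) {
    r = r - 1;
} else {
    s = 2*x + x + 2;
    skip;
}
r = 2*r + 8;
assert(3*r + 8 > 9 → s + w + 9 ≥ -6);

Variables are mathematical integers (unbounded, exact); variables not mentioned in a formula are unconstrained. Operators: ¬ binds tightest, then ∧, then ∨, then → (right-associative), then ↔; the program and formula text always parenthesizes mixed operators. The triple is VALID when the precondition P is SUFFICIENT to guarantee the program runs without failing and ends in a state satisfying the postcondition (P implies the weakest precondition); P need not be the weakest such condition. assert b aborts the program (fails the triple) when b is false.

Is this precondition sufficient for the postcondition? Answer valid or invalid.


Working backward. After the program, the postcondition w + 5 ≠ w - 1 ∧ 2*s + 5 ≤ 5 must hold; in canonical form it is 2*s ≤ 0.
Before assert 3*r + 8 > 9 → s + w + 9 ≥ -6: (3*r > 1 → s + w ≥ -15) ∧ 2*s ≤ 0
Before r := 2*r + 8: (6*r > -23 → s + w ≥ -15) ∧ 2*s ≤ 0
Then branch requires (6*r > -17 → s + w ≥ -15) ∧ 2*s ≤ 0; else branch requires (6*r > -23 → w + 3*x ≥ -17) ∧ 6*x ≤ -4.
Before the if: (6*r > -17 → s + w ≥ -15) ∧ 2*s ≤ 0
The weakest precondition is (6*r > -17 → s + w ≥ -15) ∧ 2*s ≤ 0.
Check whether (6*r > -17 → s + w ≥ -12) ∧ 2*s ≤ 0 implies it.
Every state satisfying the precondition satisfies the weakest precondition: the implication holds.
Answer: valid


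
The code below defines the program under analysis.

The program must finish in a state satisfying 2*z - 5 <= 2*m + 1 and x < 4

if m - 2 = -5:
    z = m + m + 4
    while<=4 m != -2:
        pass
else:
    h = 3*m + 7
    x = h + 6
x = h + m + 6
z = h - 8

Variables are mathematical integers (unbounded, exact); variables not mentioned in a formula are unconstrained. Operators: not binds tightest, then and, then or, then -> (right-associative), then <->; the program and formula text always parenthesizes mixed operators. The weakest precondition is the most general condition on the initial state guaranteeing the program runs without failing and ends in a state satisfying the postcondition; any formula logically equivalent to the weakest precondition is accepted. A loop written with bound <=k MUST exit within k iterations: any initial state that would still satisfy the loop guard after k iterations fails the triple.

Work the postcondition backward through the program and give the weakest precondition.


Working backward. After the program, the postcondition 2*z - 5 <= 2*m + 1 and x < 4 must hold; in canonical form it is 2*z <= 2*m + 6 and x < 4.
Before z := h - 8: 2*h <= 2*m + 22 and x < 4
Before x := h + m + 6: 2*h <= 2*m + 22 and h + m < -2
Then branch requires (m != -2 -> ((m != -2 -> ((m != -2 -> ((m != -2 -> ((not (m != -2)) and 2*h <= 2*m + 22 and h + m < -2)) and ((not (m != -2)) -> (2*h <= 2*m + 22 and h + m < -2)))) and ((not (m != -2)) -> (2*h <= 2*m + 22 and h + m < -2)))) and ((not (m != -2)) -> (2*h <= 2*m + 22 and h + m < -2)))) and ((not (m != -2)) -> (2*h <= 2*m + 22 and h + m < -2)); else branch requires 4*m <= 8 and 4*m < -9.
Before the if: (m = -3 -> ((m != -2 -> ((m != -2 -> ((m != -2 -> ((m != -2 -> ((not (m != -2)) and 2*h <= 2*m + 22 and h + m < -2)) and ((not (m != -2)) -> (2*h <= 2*m + 22 and h + m < -2)))) and ((not (m != -2)) -> (2*h <= 2*m + 22 and h + m < -2)))) and ((not (m != -2)) -> (2*h <= 2*m + 22 and h + m < -2)))) and ((not (m != -2)) -> (2*h <= 2*m + 22 and h + m < -2)))) and ((not (m = -3)) -> (4*m <= 8 and 4*m < -9))
Answer: WP = (m = -3 -> ((m != -2 -> ((m != -2 -> ((m != -2 -> ((m != -2 -> ((not (m != -2)) and 2*h <= 2*m + 22 and h + m < -2)) and ((not (m != -2)) -> (2*h <= 2*m + 22 and h + m < -2)))) and ((not (m != -2)) -> (2*h <= 2*m + 22 and h + m < -2)))) and ((not (m != -2)) -> (2*h <= 2*m + 22 and h + m < -2)))) and ((not (m != -2)) -> (2*h <= 2*m + 22 and h + m < -2)))) and ((not (m = -3)) -> (4*m <= 8 and 4*m < -9))
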